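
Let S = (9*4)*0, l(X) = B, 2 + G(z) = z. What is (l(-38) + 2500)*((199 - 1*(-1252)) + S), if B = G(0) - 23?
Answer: 3591225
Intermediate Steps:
G(z) = -2 + z
B = -25 (B = (-2 + 0) - 23 = -2 - 23 = -25)
l(X) = -25
S = 0 (S = 36*0 = 0)
(l(-38) + 2500)*((199 - 1*(-1252)) + S) = (-25 + 2500)*((199 - 1*(-1252)) + 0) = 2475*((199 + 1252) + 0) = 2475*(1451 + 0) = 2475*1451 = 3591225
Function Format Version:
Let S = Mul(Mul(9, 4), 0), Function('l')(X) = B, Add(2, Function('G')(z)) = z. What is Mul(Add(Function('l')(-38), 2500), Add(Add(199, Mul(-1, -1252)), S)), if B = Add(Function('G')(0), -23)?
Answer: 3591225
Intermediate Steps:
Function('G')(z) = Add(-2, z)
B = -25 (B = Add(Add(-2, 0), -23) = Add(-2, -23) = -25)
Function('l')(X) = -25
S = 0 (S = Mul(36, 0) = 0)
Mul(Add(Function('l')(-38), 2500), Add(Add(199, Mul(-1, -1252)), S)) = Mul(Add(-25, 2500), Add(Add(199, Mul(-1, -1252)), 0)) = Mul(2475, Add(Add(199, 1252), 0)) = Mul(2475, Add(1451, 0)) = Mul(2475, 1451) = 3591225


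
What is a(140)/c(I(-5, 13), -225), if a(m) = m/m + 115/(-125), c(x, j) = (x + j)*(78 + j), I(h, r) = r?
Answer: 1/389550 ≈ 2.5671e-6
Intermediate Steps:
c(x, j) = (78 + j)*(j + x) (c(x, j) = (j + x)*(78 + j) = (78 + j)*(j + x))
a(m) = 2/25 (a(m) = 1 + 115*(-1/125) = 1 - 23/25 = 2/25)
a(140)/c(I(-5, 13), -225) = 2/(25*((-225)² + 78*(-225) + 78*13 - 225*13)) = 2/(25*(50625 - 17550 + 1014 - 2925)) = (2/25)/31164 = (2/25)*(1/31164) = 1/389550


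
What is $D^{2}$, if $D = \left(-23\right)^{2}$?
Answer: $279841$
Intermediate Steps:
$D = 529$
$D^{2} = 529^{2} = 279841$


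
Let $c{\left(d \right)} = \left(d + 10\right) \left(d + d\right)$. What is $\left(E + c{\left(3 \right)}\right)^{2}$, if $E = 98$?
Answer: $30976$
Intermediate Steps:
$c{\left(d \right)} = 2 d \left(10 + d\right)$ ($c{\left(d \right)} = \left(10 + d\right) 2 d = 2 d \left(10 + d\right)$)
$\left(E + c{\left(3 \right)}\right)^{2} = \left(98 + 2 \cdot 3 \left(10 + 3\right)\right)^{2} = \left(98 + 2 \cdot 3 \cdot 13\right)^{2} = \left(98 + 78\right)^{2} = 176^{2} = 30976$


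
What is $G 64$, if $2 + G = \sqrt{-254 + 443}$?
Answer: $-128 + 192 \sqrt{21} \approx 751.85$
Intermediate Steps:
$G = -2 + 3 \sqrt{21}$ ($G = -2 + \sqrt{-254 + 443} = -2 + \sqrt{189} = -2 + 3 \sqrt{21} \approx 11.748$)
$G 64 = \left(-2 + 3 \sqrt{21}\right) 64 = -128 + 192 \sqrt{21}$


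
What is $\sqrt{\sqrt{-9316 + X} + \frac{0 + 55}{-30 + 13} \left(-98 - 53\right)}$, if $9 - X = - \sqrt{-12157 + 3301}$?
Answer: $\frac{\sqrt{141185 + 289 \sqrt{-9307 + 6 i \sqrt{246}}}}{17} \approx 22.22 + 2.1709 i$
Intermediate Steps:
$X = 9 + 6 i \sqrt{246}$ ($X = 9 - - \sqrt{-12157 + 3301} = 9 - - \sqrt{-8856} = 9 - - 6 i \sqrt{246} = 9 + 6 i \sqrt{246} \approx 9.0 + 94.106 i$)
$\sqrt{\sqrt{-9316 + X} + \frac{0 + 55}{-30 + 13} \left(-98 - 53\right)} = \sqrt{\sqrt{-9316 + \left(9 + 6 i \sqrt{246}\right)} + \frac{0 + 55}{-30 + 13} \left(-98 - 53\right)} = \sqrt{\sqrt{-9307 + 6 i \sqrt{246}} + \frac{55}{-17} \left(-151\right)} = \sqrt{\sqrt{-9307 + 6 i \sqrt{246}} + 55 \left(- \frac{1}{17}\right) \left(-151\right)} = \sqrt{\sqrt{-9307 + 6 i \sqrt{246}} - - \frac{8305}{17}} = \sqrt{\sqrt{-9307 + 6 i \sqrt{246}} + \frac{8305}{17}} = \sqrt{\frac{8305}{17} + \sqrt{-9307 + 6 i \sqrt{246}}}$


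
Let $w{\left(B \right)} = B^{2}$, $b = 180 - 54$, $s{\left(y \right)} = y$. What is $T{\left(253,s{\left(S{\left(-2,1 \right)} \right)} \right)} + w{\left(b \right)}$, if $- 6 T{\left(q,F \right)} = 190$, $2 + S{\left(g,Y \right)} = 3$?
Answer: $\frac{47533}{3} \approx 15844.0$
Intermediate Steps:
$S{\left(g,Y \right)} = 1$ ($S{\left(g,Y \right)} = -2 + 3 = 1$)
$b = 126$
$T{\left(q,F \right)} = - \frac{95}{3}$ ($T{\left(q,F \right)} = \left(- \frac{1}{6}\right) 190 = - \frac{95}{3}$)
$T{\left(253,s{\left(S{\left(-2,1 \right)} \right)} \right)} + w{\left(b \right)} = - \frac{95}{3} + 126^{2} = - \frac{95}{3} + 15876 = \frac{47533}{3}$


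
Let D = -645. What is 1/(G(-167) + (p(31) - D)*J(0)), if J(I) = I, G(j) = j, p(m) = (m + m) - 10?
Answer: -1/167 ≈ -0.0059880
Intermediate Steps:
p(m) = -10 + 2*m (p(m) = 2*m - 10 = -10 + 2*m)
1/(G(-167) + (p(31) - D)*J(0)) = 1/(-167 + ((-10 + 2*31) - 1*(-645))*0) = 1/(-167 + ((-10 + 62) + 645)*0) = 1/(-167 + (52 + 645)*0) = 1/(-167 + 697*0) = 1/(-167 + 0) = 1/(-167) = -1/167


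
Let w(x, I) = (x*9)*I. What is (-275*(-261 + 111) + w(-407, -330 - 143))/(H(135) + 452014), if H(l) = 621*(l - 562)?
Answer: 1773849/186847 ≈ 9.4936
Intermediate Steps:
H(l) = -349002 + 621*l (H(l) = 621*(-562 + l) = -349002 + 621*l)
w(x, I) = 9*I*x (w(x, I) = (9*x)*I = 9*I*x)
(-275*(-261 + 111) + w(-407, -330 - 143))/(H(135) + 452014) = (-275*(-261 + 111) + 9*(-330 - 143)*(-407))/((-349002 + 621*135) + 452014) = (-275*(-150) + 9*(-473)*(-407))/((-349002 + 83835) + 452014) = (41250 + 1732599)/(-265167 + 452014) = 1773849/186847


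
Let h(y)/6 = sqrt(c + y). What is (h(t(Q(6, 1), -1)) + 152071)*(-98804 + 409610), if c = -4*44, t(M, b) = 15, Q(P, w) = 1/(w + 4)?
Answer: 47264579226 + 1864836*I*sqrt(161) ≈ 4.7265e+10 + 2.3662e+7*I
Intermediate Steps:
Q(P, w) = 1/(4 + w)
c = -176
h(y) = 6*sqrt(-176 + y)
(h(t(Q(6, 1), -1)) + 152071)*(-98804 + 409610) = (6*sqrt(-176 + 15) + 152071)*(-98804 + 409610) = (6*sqrt(-161) + 152071)*310806 = (6*(I*sqrt(161)) + 152071)*310806 = (6*I*sqrt(161) + 152071)*310806 = (152071 + 6*I*sqrt(161))*310806 = 47264579226 + 1864836*I*sqrt(161)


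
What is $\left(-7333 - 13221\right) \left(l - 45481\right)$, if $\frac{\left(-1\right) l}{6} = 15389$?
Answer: $2832649510$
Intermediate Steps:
$l = -92334$ ($l = \left(-6\right) 15389 = -92334$)
$\left(-7333 - 13221\right) \left(l - 45481\right) = \left(-7333 - 13221\right) \left(-92334 - 45481\right) = \left(-20554\right) \left(-137815\right) = 2832649510$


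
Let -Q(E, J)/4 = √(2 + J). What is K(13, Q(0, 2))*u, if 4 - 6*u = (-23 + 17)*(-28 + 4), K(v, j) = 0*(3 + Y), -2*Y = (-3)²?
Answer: 0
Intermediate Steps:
Y = -9/2 (Y = -½*(-3)² = -½*9 = -9/2 ≈ -4.5000)
Q(E, J) = -4*√(2 + J)
K(v, j) = 0 (K(v, j) = 0*(3 - 9/2) = 0*(-3/2) = 0)
u = -70/3 (u = ⅔ - (-23 + 17)*(-28 + 4)/6 = ⅔ - (-1)*(-24) = ⅔ - ⅙*144 = ⅔ - 24 = -70/3 ≈ -23.333)
K(13, Q(0, 2))*u = 0*(-70/3) = 0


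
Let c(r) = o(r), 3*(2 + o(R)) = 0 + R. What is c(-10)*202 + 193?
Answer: -2653/3 ≈ -884.33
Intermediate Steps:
o(R) = -2 + R/3 (o(R) = -2 + (0 + R)/3 = -2 + R/3)
c(r) = -2 + r/3
c(-10)*202 + 193 = (-2 + (⅓)*(-10))*202 + 193 = (-2 - 10/3)*202 + 193 = -16/3*202 + 193 = -3232/3 + 193 = -2653/3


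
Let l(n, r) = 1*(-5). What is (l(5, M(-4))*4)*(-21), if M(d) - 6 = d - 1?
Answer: 420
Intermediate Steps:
M(d) = 5 + d (M(d) = 6 + (d - 1) = 6 + (-1 + d) = 5 + d)
l(n, r) = -5
(l(5, M(-4))*4)*(-21) = -5*4*(-21) = -20*(-21) = 420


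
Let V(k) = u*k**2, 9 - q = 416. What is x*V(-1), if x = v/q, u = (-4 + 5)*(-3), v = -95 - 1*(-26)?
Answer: -207/407 ≈ -0.50860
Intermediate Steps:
q = -407 (q = 9 - 1*416 = 9 - 416 = -407)
v = -69 (v = -95 + 26 = -69)
u = -3 (u = 1*(-3) = -3)
x = 69/407 (x = -69/(-407) = -69*(-1/407) = 69/407 ≈ 0.16953)
V(k) = -3*k**2
x*V(-1) = 69*(-3*(-1)**2)/407 = 69*(-3*1)/407 = (69/407)*(-3) = -207/407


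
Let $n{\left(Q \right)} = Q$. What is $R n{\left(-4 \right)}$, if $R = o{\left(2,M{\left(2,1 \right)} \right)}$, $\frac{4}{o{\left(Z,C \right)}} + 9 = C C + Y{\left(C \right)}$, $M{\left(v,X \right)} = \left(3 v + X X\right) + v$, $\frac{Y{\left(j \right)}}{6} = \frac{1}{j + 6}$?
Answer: $- \frac{40}{181} \approx -0.22099$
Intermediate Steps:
$Y{\left(j \right)} = \frac{6}{6 + j}$ ($Y{\left(j \right)} = \frac{6}{j + 6} = \frac{6}{6 + j}$)
$M{\left(v,X \right)} = X^{2} + 4 v$ ($M{\left(v,X \right)} = \left(3 v + X^{2}\right) + v = \left(X^{2} + 3 v\right) + v = X^{2} + 4 v$)
$o{\left(Z,C \right)} = \frac{4}{-9 + C^{2} + \frac{6}{6 + C}}$ ($o{\left(Z,C \right)} = \frac{4}{-9 + \left(C C + \frac{6}{6 + C}\right)} = \frac{4}{-9 + \left(C^{2} + \frac{6}{6 + C}\right)} = \frac{4}{-9 + C^{2} + \frac{6}{6 + C}}$)
$R = \frac{10}{181}$ ($R = \frac{4 \left(6 + \left(1^{2} + 4 \cdot 2\right)\right)}{6 + \left(-9 + \left(1^{2} + 4 \cdot 2\right)^{2}\right) \left(6 + \left(1^{2} + 4 \cdot 2\right)\right)} = \frac{4 \left(6 + \left(1 + 8\right)\right)}{6 + \left(-9 + \left(1 + 8\right)^{2}\right) \left(6 + \left(1 + 8\right)\right)} = \frac{4 \left(6 + 9\right)}{6 + \left(-9 + 9^{2}\right) \left(6 + 9\right)} = 4 \frac{1}{6 + \left(-9 + 81\right) 15} \cdot 15 = 4 \frac{1}{6 + 72 \cdot 15} \cdot 15 = 4 \frac{1}{6 + 1080} \cdot 15 = 4 \cdot \frac{1}{1086} \cdot 15 = \frac{10}{181} \approx 0.055249$)
$R n{\left(-4 \right)} = \frac{10}{181} \left(-4\right) = - \frac{40}{181}$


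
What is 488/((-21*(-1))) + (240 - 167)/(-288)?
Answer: 46337/2016 ≈ 22.985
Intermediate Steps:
488/((-21*(-1))) + (240 - 167)/(-288) = 488/21 + 73*(-1/288) = 488*(1/21) - 73/288 = 488/21 - 73/288 = 46337/2016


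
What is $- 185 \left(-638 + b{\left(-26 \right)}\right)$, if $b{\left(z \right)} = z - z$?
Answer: $118030$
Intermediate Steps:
$b{\left(z \right)} = 0$
$- 185 \left(-638 + b{\left(-26 \right)}\right) = - 185 \left(-638 + 0\right) = \left(-185\right) \left(-638\right) = 118030$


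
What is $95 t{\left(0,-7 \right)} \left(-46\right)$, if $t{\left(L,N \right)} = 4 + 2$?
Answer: $-26220$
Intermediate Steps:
$t{\left(L,N \right)} = 6$
$95 t{\left(0,-7 \right)} \left(-46\right) = 95 \cdot 6 \left(-46\right) = 570 \left(-46\right) = -26220$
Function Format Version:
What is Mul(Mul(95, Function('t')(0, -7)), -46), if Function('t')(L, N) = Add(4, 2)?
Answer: -26220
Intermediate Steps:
Function('t')(L, N) = 6
Mul(Mul(95, Function('t')(0, -7)), -46) = Mul(Mul(95, 6), -46) = Mul(570, -46) = -26220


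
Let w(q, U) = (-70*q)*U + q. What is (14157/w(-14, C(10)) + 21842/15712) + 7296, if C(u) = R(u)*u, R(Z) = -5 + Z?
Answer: 1404197587117/192417008 ≈ 7297.7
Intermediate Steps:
C(u) = u*(-5 + u) (C(u) = (-5 + u)*u = u*(-5 + u))
w(q, U) = q - 70*U*q (w(q, U) = -70*U*q + q = q - 70*U*q)
(14157/w(-14, C(10)) + 21842/15712) + 7296 = (14157/((-14*(1 - 700*(-5 + 10)))) + 21842/15712) + 7296 = (14157/((-14*(1 - 700*5))) + 21842*(1/15712)) + 7296 = (14157/((-14*(1 - 70*50))) + 10921/7856) + 7296 = (14157/((-14*(1 - 3500))) + 10921/7856) + 7296 = (14157/((-14*(-3499))) + 10921/7856) + 7296 = (14157/48986 + 10921/7856) + 7296 = 323096749/192417008 + 7296 = 1404197587117/192417008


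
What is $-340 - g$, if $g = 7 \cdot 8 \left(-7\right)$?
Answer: $52$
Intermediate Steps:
$g = -392$ ($g = 56 \left(-7\right) = -392$)
$-340 - g = -340 - -392 = -340 + 392 = 52$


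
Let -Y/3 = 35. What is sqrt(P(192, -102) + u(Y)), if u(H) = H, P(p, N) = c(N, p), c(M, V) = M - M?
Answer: I*sqrt(105) ≈ 10.247*I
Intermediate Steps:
Y = -105 (Y = -3*35 = -105)
c(M, V) = 0
P(p, N) = 0
sqrt(P(192, -102) + u(Y)) = sqrt(0 - 105) = sqrt(-105) = I*sqrt(105)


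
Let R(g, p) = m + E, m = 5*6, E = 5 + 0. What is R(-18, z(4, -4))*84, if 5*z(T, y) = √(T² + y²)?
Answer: 2940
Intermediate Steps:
E = 5
z(T, y) = √(T² + y²)/5
m = 30
R(g, p) = 35 (R(g, p) = 30 + 5 = 35)
R(-18, z(4, -4))*84 = 35*84 = 2940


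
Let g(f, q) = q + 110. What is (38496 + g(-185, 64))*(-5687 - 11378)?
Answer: -659903550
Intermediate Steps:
g(f, q) = 110 + q
(38496 + g(-185, 64))*(-5687 - 11378) = (38496 + (110 + 64))*(-5687 - 11378) = (38496 + 174)*(-17065) = 38670*(-17065) = -659903550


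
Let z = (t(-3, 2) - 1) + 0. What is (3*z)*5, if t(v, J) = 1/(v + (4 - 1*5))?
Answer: -75/4 ≈ -18.750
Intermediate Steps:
t(v, J) = 1/(-1 + v) (t(v, J) = 1/(v + (4 - 5)) = 1/(v - 1) = 1/(-1 + v))
z = -5/4 (z = (1/(-1 - 3) - 1) + 0 = (1/(-4) - 1) + 0 = (-¼ - 1) + 0 = -5/4 + 0 = -5/4 ≈ -1.2500)
(3*z)*5 = (3*(-5/4))*5 = -15/4*5 = -75/4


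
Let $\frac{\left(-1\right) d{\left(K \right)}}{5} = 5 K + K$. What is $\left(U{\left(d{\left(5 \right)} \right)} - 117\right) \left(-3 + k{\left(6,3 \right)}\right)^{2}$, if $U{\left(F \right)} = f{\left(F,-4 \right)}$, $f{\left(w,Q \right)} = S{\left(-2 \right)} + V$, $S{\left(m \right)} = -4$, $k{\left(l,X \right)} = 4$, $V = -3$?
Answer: $-124$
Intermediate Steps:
$d{\left(K \right)} = - 30 K$ ($d{\left(K \right)} = - 5 \left(5 K + K\right) = - 5 \cdot 6 K = - 30 K$)
$f{\left(w,Q \right)} = -7$ ($f{\left(w,Q \right)} = -4 - 3 = -7$)
$U{\left(F \right)} = -7$
$\left(U{\left(d{\left(5 \right)} \right)} - 117\right) \left(-3 + k{\left(6,3 \right)}\right)^{2} = \left(-7 - 117\right) \left(-3 + 4\right)^{2} = - 124 \cdot 1^{2} = \left(-124\right) 1 = -124$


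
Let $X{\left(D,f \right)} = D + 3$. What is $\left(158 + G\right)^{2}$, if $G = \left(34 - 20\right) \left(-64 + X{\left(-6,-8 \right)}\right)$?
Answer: $608400$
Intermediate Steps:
$X{\left(D,f \right)} = 3 + D$
$G = -938$ ($G = \left(34 - 20\right) \left(-64 + \left(3 - 6\right)\right) = 14 \left(-64 - 3\right) = 14 \left(-67\right) = -938$)
$\left(158 + G\right)^{2} = \left(158 - 938\right)^{2} = \left(-780\right)^{2} = 608400$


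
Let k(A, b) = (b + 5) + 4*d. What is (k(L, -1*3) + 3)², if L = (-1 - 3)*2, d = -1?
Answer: 1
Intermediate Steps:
L = -8 (L = -4*2 = -8)
k(A, b) = 1 + b (k(A, b) = (b + 5) + 4*(-1) = (5 + b) - 4 = 1 + b)
(k(L, -1*3) + 3)² = ((1 - 1*3) + 3)² = ((1 - 3) + 3)² = (-2 + 3)² = 1² = 1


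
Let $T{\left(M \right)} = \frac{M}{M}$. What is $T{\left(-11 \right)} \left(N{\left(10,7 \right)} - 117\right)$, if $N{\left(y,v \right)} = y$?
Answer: $-107$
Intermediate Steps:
$T{\left(M \right)} = 1$
$T{\left(-11 \right)} \left(N{\left(10,7 \right)} - 117\right) = 1 \left(10 - 117\right) = 1 \left(-107\right) = -107$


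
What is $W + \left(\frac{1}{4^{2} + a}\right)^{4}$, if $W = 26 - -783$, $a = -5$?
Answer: $\frac{11844570}{14641} \approx 809.0$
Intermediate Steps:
$W = 809$ ($W = 26 + 783 = 809$)
$W + \left(\frac{1}{4^{2} + a}\right)^{4} = 809 + \left(\frac{1}{4^{2} - 5}\right)^{4} = 809 + \left(\frac{1}{16 - 5}\right)^{4} = 809 + \left(\frac{1}{11}\right)^{4} = 809 + \frac{1}{14641} = \frac{11844570}{14641}$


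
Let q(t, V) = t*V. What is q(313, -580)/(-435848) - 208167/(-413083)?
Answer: 41430064609/45010349846 ≈ 0.92046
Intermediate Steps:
q(t, V) = V*t
q(313, -580)/(-435848) - 208167/(-413083) = -580*313/(-435848) - 208167/(-413083) = -181540*(-1/435848) - 208167*(-1/413083) = 45385/108962 + 208167/413083 = 41430064609/45010349846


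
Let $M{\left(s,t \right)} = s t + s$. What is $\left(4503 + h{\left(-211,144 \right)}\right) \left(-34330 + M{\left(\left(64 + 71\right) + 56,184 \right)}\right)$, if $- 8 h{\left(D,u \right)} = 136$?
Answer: $4508430$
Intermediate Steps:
$h{\left(D,u \right)} = -17$ ($h{\left(D,u \right)} = \left(- \frac{1}{8}\right) 136 = -17$)
$M{\left(s,t \right)} = s + s t$
$\left(4503 + h{\left(-211,144 \right)}\right) \left(-34330 + M{\left(\left(64 + 71\right) + 56,184 \right)}\right) = \left(4503 - 17\right) \left(-34330 + \left(\left(64 + 71\right) + 56\right) \left(1 + 184\right)\right) = 4486 \left(-34330 + \left(135 + 56\right) 185\right) = 4486 \left(-34330 + 191 \cdot 185\right) = 4486 \left(-34330 + 35335\right) = 4486 \cdot 1005 = 4508430$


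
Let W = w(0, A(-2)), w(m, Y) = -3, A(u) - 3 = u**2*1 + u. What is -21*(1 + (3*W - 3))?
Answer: 231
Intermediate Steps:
A(u) = 3 + u + u**2 (A(u) = 3 + (u**2*1 + u) = 3 + (u**2 + u) = 3 + (u + u**2) = 3 + u + u**2)
W = -3
-21*(1 + (3*W - 3)) = -21*(1 + (3*(-3) - 3)) = -21*(1 + (-9 - 3)) = -21*(1 - 12) = -21*(-11) = 231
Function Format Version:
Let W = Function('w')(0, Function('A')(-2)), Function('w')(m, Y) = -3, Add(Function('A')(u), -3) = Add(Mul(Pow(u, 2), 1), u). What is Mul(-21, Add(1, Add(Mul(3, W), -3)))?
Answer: 231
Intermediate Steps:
Function('A')(u) = Add(3, u, Pow(u, 2)) (Function('A')(u) = Add(3, Add(Mul(Pow(u, 2), 1), u)) = Add(3, Add(Pow(u, 2), u)) = Add(3, Add(u, Pow(u, 2))) = Add(3, u, Pow(u, 2)))
W = -3
Mul(-21, Add(1, Add(Mul(3, W), -3))) = Mul(-21, Add(1, Add(Mul(3, -3), -3))) = Mul(-21, Add(1, Add(-9, -3))) = Mul(-21, Add(1, -12)) = Mul(-21, -11) = 231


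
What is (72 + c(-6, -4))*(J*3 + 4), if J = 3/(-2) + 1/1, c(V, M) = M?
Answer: 170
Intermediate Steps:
J = -½ (J = 3*(-½) + 1*1 = -3/2 + 1 = -½ ≈ -0.50000)
(72 + c(-6, -4))*(J*3 + 4) = (72 - 4)*(-½*3 + 4) = 68*(-3/2 + 4) = 68*(5/2) = 170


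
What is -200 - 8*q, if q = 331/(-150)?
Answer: -13676/75 ≈ -182.35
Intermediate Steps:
q = -331/150 (q = 331*(-1/150) = -331/150 ≈ -2.2067)
-200 - 8*q = -200 - 8*(-331/150) = -200 + 1324/75 = -13676/75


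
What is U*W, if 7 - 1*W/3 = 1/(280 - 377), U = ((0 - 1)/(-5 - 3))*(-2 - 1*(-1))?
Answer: -255/97 ≈ -2.6289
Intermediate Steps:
U = -⅛ (U = (-1/(-8))*(-2 + 1) = -1*(-⅛)*(-1) = (⅛)*(-1) = -⅛ ≈ -0.12500)
W = 2040/97 (W = 21 - 3/(280 - 377) = 21 - 3/(-97) = 21 - 3*(-1/97) = 21 + 3/97 = 2040/97 ≈ 21.031)
U*W = -⅛*2040/97 = -255/97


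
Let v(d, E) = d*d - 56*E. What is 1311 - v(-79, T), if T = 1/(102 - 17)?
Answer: -418994/85 ≈ -4929.3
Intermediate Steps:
T = 1/85 ≈ 0.011765
v(d, E) = d² - 56*E
1311 - v(-79, T) = 1311 - ((-79)² - 56*1/85) = 1311 - (6241 - 56/85) = 1311 - 1*530429/85 = 1311 - 530429/85 = -418994/85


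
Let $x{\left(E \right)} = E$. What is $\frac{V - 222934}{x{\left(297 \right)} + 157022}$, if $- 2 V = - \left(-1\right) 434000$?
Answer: $- \frac{439934}{157319} \approx -2.7964$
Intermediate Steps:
$V = -217000$ ($V = - \frac{\left(-1\right) \left(\left(-1\right) 434000\right)}{2} = - \frac{\left(-1\right) \left(-434000\right)}{2} = \left(- \frac{1}{2}\right) 434000 = -217000$)
$\frac{V - 222934}{x{\left(297 \right)} + 157022} = \frac{-217000 - 222934}{297 + 157022} = - \frac{439934}{157319}$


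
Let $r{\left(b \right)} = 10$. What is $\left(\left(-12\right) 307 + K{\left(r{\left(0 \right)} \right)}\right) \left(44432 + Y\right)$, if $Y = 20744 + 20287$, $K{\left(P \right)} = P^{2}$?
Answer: $-306299392$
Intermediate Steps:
$Y = 41031$
$\left(\left(-12\right) 307 + K{\left(r{\left(0 \right)} \right)}\right) \left(44432 + Y\right) = \left(\left(-12\right) 307 + 10^{2}\right) \left(44432 + 41031\right) = \left(-3684 + 100\right) 85463 = \left(-3584\right) 85463 = -306299392$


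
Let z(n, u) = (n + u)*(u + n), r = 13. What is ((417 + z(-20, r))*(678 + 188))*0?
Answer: 0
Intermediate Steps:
z(n, u) = (n + u)**2 (z(n, u) = (n + u)*(n + u) = (n + u)**2)
((417 + z(-20, r))*(678 + 188))*0 = ((417 + (-20 + 13)**2)*(678 + 188))*0 = ((417 + (-7)**2)*866)*0 = ((417 + 49)*866)*0 = (466*866)*0 = 403556*0 = 0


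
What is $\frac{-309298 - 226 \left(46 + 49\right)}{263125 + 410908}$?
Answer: $- \frac{330768}{674033} \approx -0.49073$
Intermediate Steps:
$\frac{-309298 - 226 \left(46 + 49\right)}{263125 + 410908} = \frac{-309298 - 21470}{674033} = \left(-309298 - 21470\right) \frac{1}{674033} = \left(-330768\right) \frac{1}{674033} = - \frac{330768}{674033}$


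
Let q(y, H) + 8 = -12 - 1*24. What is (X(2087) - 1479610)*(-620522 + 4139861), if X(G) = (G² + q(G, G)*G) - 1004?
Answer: 9794767393053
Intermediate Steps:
q(y, H) = -44 (q(y, H) = -8 + (-12 - 1*24) = -8 + (-12 - 24) = -8 - 36 = -44)
X(G) = -1004 + G² - 44*G (X(G) = (G² - 44*G) - 1004 = -1004 + G² - 44*G)
(X(2087) - 1479610)*(-620522 + 4139861) = ((-1004 + 2087² - 44*2087) - 1479610)*(-620522 + 4139861) = ((-1004 + 4355569 - 91828) - 1479610)*3519339 = (4262737 - 1479610)*3519339 = 2783127*3519339 = 9794767393053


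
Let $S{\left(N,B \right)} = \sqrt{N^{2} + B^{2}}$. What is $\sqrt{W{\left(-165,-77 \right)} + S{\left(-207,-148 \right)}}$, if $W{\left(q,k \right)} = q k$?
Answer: $\sqrt{12705 + \sqrt{64753}} \approx 113.84$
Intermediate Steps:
$W{\left(q,k \right)} = k q$
$S{\left(N,B \right)} = \sqrt{B^{2} + N^{2}}$
$\sqrt{W{\left(-165,-77 \right)} + S{\left(-207,-148 \right)}} = \sqrt{\left(-77\right) \left(-165\right) + \sqrt{\left(-148\right)^{2} + \left(-207\right)^{2}}} = \sqrt{12705 + \sqrt{21904 + 42849}} = \sqrt{12705 + \sqrt{64753}}$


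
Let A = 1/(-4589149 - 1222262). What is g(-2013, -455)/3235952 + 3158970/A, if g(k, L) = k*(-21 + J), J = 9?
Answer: -14851460765519943921/808988 ≈ -1.8358e+13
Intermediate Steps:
g(k, L) = -12*k (g(k, L) = k*(-21 + 9) = k*(-12) = -12*k)
A = -1/5811411 (A = 1/(-5811411) = -1/5811411 ≈ -1.7208e-7)
g(-2013, -455)/3235952 + 3158970/A = -12*(-2013)/3235952 + 3158970/(-1/5811411) = 24156*(1/3235952) + 3158970*(-5811411) = 6039/808988 - 18358073006670 = -14851460765519943921/808988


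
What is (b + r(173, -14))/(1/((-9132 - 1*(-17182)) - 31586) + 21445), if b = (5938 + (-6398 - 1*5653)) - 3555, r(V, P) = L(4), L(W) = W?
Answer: -227451904/504729519 ≈ -0.45064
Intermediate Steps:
r(V, P) = 4
b = -9668 (b = (5938 + (-6398 - 5653)) - 3555 = (5938 - 12051) - 3555 = -6113 - 3555 = -9668)
(b + r(173, -14))/(1/((-9132 - 1*(-17182)) - 31586) + 21445) = (-9668 + 4)/(1/((-9132 - 1*(-17182)) - 31586) + 21445) = -9664/(1/((-9132 + 17182) - 31586) + 21445) = -9664/(1/(8050 - 31586) + 21445) = -9664/(1/(-23536) + 21445) = -9664/(-1/23536 + 21445) = -9664/504729519/23536 = -9664*23536/504729519 = -227451904/504729519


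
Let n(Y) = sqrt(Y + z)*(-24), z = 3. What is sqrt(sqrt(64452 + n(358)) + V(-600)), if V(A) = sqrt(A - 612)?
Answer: sqrt(2*sqrt(15999) + 2*I*sqrt(303)) ≈ 15.943 + 1.0918*I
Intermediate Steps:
V(A) = sqrt(-612 + A)
n(Y) = -24*sqrt(3 + Y) (n(Y) = sqrt(Y + 3)*(-24) = sqrt(3 + Y)*(-24) = -24*sqrt(3 + Y))
sqrt(sqrt(64452 + n(358)) + V(-600)) = sqrt(sqrt(64452 - 24*sqrt(3 + 358)) + sqrt(-612 - 600)) = sqrt(sqrt(64452 - 24*sqrt(361)) + sqrt(-1212)) = sqrt(sqrt(64452 - 24*19) + 2*I*sqrt(303)) = sqrt(sqrt(64452 - 456) + 2*I*sqrt(303)) = sqrt(sqrt(63996) + 2*I*sqrt(303)) = sqrt(2*sqrt(15999) + 2*I*sqrt(303))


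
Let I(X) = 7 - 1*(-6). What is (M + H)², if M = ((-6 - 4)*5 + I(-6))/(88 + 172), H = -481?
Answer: 15649259409/67600 ≈ 2.3150e+5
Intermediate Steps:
I(X) = 13 (I(X) = 7 + 6 = 13)
M = -37/260 (M = ((-6 - 4)*5 + 13)/(88 + 172) = (-10*5 + 13)/260 = (-50 + 13)*(1/260) = -37*1/260 = -37/260 ≈ -0.14231)
(M + H)² = (-37/260 - 481)² = (-125097/260)² = 15649259409/67600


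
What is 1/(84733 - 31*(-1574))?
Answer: 1/133527 ≈ 7.4891e-6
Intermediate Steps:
1/(84733 - 31*(-1574)) = 1/(84733 + 48794) = 1/133527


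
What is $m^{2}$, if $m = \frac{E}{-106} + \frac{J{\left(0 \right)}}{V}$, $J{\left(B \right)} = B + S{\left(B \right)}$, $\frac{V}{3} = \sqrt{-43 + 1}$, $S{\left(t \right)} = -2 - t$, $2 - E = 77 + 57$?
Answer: $\frac{817666}{530901} + \frac{44 i \sqrt{42}}{1113} \approx 1.5401 + 0.2562 i$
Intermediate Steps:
$E = -132$ ($E = 2 - \left(77 + 57\right) = 2 - 134 = -132$)
$V = 3 i \sqrt{42}$ ($V = 3 \sqrt{-43 + 1} = 3 \sqrt{-42} = 3 i \sqrt{42} \approx 19.442 i$)
$J{\left(B \right)} = -2$ ($J{\left(B \right)} = B - \left(2 + B\right) = -2$)
$m = \frac{66}{53} + \frac{i \sqrt{42}}{63}$ ($m = - \frac{132}{-106} - \frac{2}{3 i \sqrt{42}} = \left(-132\right) \left(- \frac{1}{106}\right) - 2 \left(- \frac{i \sqrt{42}}{126}\right) = \frac{66}{53} + \frac{i \sqrt{42}}{63} \approx 1.2453 + 0.10287 i$)
$m^{2} = \left(\frac{66}{53} + \frac{i \sqrt{42}}{63}\right)^{2}$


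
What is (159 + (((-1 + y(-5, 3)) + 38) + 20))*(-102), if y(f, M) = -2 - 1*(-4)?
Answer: -22236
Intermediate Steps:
y(f, M) = 2 (y(f, M) = -2 + 4 = 2)
(159 + (((-1 + y(-5, 3)) + 38) + 20))*(-102) = (159 + (((-1 + 2) + 38) + 20))*(-102) = (159 + ((1 + 38) + 20))*(-102) = (159 + (39 + 20))*(-102) = (159 + 59)*(-102) = 218*(-102) = -22236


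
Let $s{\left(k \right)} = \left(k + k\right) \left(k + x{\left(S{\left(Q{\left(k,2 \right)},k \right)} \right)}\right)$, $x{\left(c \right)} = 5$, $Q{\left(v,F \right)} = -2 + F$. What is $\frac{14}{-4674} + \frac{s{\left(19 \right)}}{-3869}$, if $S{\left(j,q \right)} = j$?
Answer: $- \frac{2158427}{9041853} \approx -0.23872$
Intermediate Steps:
$s{\left(k \right)} = 2 k \left(5 + k\right)$ ($s{\left(k \right)} = \left(k + k\right) \left(k + 5\right) = 2 k \left(5 + k\right)$)
$\frac{14}{-4674} + \frac{s{\left(19 \right)}}{-3869} = \frac{14}{-4674} + \frac{2 \cdot 19 \left(5 + 19\right)}{-3869} = 14 \left(- \frac{1}{4674}\right) + 2 \cdot 19 \cdot 24 \left(- \frac{1}{3869}\right) = - \frac{7}{2337} + 912 \left(- \frac{1}{3869}\right) = - \frac{7}{2337} - \frac{912}{3869} = - \frac{2158427}{9041853}$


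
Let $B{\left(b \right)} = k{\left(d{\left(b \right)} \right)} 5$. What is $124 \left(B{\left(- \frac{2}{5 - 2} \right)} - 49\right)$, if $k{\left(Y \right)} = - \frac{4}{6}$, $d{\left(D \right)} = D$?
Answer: $- \frac{19468}{3} \approx -6489.3$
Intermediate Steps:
$k{\left(Y \right)} = - \frac{2}{3}$ ($k{\left(Y \right)} = \left(-4\right) \frac{1}{6} = - \frac{2}{3}$)
$B{\left(b \right)} = - \frac{10}{3}$ ($B{\left(b \right)} = \left(- \frac{2}{3}\right) 5 = - \frac{10}{3}$)
$124 \left(B{\left(- \frac{2}{5 - 2} \right)} - 49\right) = 124 \left(- \frac{10}{3} - 49\right) = 124 \left(- \frac{157}{3}\right) = - \frac{19468}{3}$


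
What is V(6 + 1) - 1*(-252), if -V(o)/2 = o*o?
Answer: 154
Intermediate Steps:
V(o) = -2*o² (V(o) = -2*o*o = -2*o²)
V(6 + 1) - 1*(-252) = -2*(6 + 1)² - 1*(-252) = -2*7² + 252 = -2*49 + 252 = -98 + 252 = 154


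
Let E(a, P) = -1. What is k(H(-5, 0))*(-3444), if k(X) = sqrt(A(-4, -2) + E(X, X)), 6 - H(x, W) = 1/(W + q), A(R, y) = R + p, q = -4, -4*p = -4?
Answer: -6888*I ≈ -6888.0*I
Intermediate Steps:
p = 1 (p = -1/4*(-4) = 1)
A(R, y) = 1 + R (A(R, y) = R + 1 = 1 + R)
H(x, W) = 6 - 1/(-4 + W) (H(x, W) = 6 - 1/(W - 4) = 6 - 1/(-4 + W))
k(X) = 2*I (k(X) = sqrt((1 - 4) - 1) = sqrt(-3 - 1) = sqrt(-4) = 2*I)
k(H(-5, 0))*(-3444) = (2*I)*(-3444) = -6888*I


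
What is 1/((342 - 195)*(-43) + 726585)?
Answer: 1/720264 ≈ 1.3884e-6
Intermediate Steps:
1/((342 - 195)*(-43) + 726585) = 1/(147*(-43) + 726585) = 1/(-6321 + 726585) = 1/720264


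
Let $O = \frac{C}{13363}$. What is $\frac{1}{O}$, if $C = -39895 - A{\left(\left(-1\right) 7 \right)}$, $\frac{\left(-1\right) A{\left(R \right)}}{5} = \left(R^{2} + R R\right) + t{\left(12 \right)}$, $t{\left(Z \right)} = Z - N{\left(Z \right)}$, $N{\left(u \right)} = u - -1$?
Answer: $- \frac{1909}{5630} \approx -0.33908$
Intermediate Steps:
$N{\left(u \right)} = 1 + u$ ($N{\left(u \right)} = u + 1 = 1 + u$)
$t{\left(Z \right)} = -1$ ($t{\left(Z \right)} = Z - \left(1 + Z\right) = -1$)
$A{\left(R \right)} = 5 - 10 R^{2}$ ($A{\left(R \right)} = - 5 \left(\left(R^{2} + R R\right) - 1\right) = - 5 \left(\left(R^{2} + R^{2}\right) - 1\right) = - 5 \left(2 R^{2} - 1\right) = - 5 \left(-1 + 2 R^{2}\right) = 5 - 10 R^{2}$)
$C = -39410$ ($C = -39895 - \left(5 - 10 \left(\left(-1\right) 7\right)^{2}\right) = -39895 - \left(5 - 10 \left(-7\right)^{2}\right) = -39895 - \left(5 - 490\right) = -39895 - -485 = -39895 + 485 = -39410$)
$O = - \frac{5630}{1909}$ ($O = - \frac{39410}{13363} = \left(-39410\right) \frac{1}{13363} = - \frac{5630}{1909} \approx -2.9492$)
$\frac{1}{O} = \frac{1}{- \frac{5630}{1909}} = - \frac{1909}{5630}$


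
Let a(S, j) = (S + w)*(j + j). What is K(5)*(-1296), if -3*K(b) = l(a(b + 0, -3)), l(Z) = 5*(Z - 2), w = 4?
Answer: -120960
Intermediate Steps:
a(S, j) = 2*j*(4 + S) (a(S, j) = (S + 4)*(j + j) = (4 + S)*(2*j) = 2*j*(4 + S))
l(Z) = -10 + 5*Z (l(Z) = 5*(-2 + Z) = -10 + 5*Z)
K(b) = 130/3 + 10*b (K(b) = -(-10 + 5*(2*(-3)*(4 + (b + 0))))/3 = -(-10 + 5*(2*(-3)*(4 + b)))/3 = -(-10 + 5*(-24 - 6*b))/3 = -(-10 + (-120 - 30*b))/3 = -(-130 - 30*b)/3 = 130/3 + 10*b)
K(5)*(-1296) = (130/3 + 10*5)*(-1296) = (130/3 + 50)*(-1296) = (280/3)*(-1296) = -120960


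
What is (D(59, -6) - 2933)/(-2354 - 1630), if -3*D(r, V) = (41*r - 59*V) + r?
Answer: 3877/3984 ≈ 0.97314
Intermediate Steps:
D(r, V) = -14*r + 59*V/3 (D(r, V) = -((41*r - 59*V) + r)/3 = -((-59*V + 41*r) + r)/3 = -(-59*V + 42*r)/3 = -14*r + 59*V/3)
(D(59, -6) - 2933)/(-2354 - 1630) = ((-14*59 + (59/3)*(-6)) - 2933)/(-2354 - 1630) = ((-826 - 118) - 2933)/(-3984) = (-944 - 2933)*(-1/3984) = -3877*(-1/3984) = 3877/3984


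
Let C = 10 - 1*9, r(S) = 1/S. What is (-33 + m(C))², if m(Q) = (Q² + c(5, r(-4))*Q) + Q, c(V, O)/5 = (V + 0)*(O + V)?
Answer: 123201/16 ≈ 7700.1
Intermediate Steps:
r(S) = 1/S
C = 1 (C = 10 - 9 = 1)
c(V, O) = 5*V*(O + V) (c(V, O) = 5*((V + 0)*(O + V)) = 5*(V*(O + V)) = 5*V*(O + V))
m(Q) = Q² + 479*Q/4 (m(Q) = (Q² + (5*5*(1/(-4) + 5))*Q) + Q = (Q² + (5*5*(-¼ + 5))*Q) + Q = (Q² + (5*5*(19/4))*Q) + Q = (Q² + 475*Q/4) + Q = Q² + 479*Q/4)
(-33 + m(C))² = (-33 + (¼)*1*(479 + 4*1))² = (-33 + (¼)*1*(479 + 4))² = (-33 + (¼)*1*483)² = (-33 + 483/4)² = (351/4)² = 123201/16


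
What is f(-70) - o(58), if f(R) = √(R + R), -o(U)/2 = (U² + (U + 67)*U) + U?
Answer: 21344 + 2*I*√35 ≈ 21344.0 + 11.832*I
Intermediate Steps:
o(U) = -2*U - 2*U² - 2*U*(67 + U) (o(U) = -2*((U² + (U + 67)*U) + U) = -2*((U² + (67 + U)*U) + U) = -2*((U² + U*(67 + U)) + U) = -2*(U + U² + U*(67 + U)) = -2*U - 2*U² - 2*U*(67 + U))
f(R) = √2*√R (f(R) = √(2*R) = √2*√R)
f(-70) - o(58) = √2*√(-70) - (-4)*58*(34 + 58) = √2*(I*√70) - (-4)*58*92 = 2*I*√35 - 1*(-21344) = 2*I*√35 + 21344 = 21344 + 2*I*√35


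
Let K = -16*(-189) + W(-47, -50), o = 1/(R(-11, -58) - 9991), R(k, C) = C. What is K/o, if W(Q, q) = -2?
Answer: -30368078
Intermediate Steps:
o = -1/10049 (o = 1/(-58 - 9991) = 1/(-10049) = -1/10049 ≈ -9.9512e-5)
K = 3022 (K = -16*(-189) - 2 = 3024 - 2 = 3022)
K/o = 3022/(-1/10049) = 3022*(-10049) = -30368078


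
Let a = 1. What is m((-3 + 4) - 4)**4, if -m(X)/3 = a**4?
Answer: 81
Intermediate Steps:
m(X) = -3 (m(X) = -3*1**4 = -3*1 = -3)
m((-3 + 4) - 4)**4 = (-3)**4 = 81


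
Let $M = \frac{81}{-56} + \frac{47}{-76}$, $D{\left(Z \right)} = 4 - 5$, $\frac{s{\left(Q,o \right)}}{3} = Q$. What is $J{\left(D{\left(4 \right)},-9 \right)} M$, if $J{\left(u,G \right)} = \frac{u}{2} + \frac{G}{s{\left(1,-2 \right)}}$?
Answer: $\frac{2197}{304} \approx 7.227$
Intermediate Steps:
$s{\left(Q,o \right)} = 3 Q$
$D{\left(Z \right)} = -1$ ($D{\left(Z \right)} = 4 - 5 = -1$)
$M = - \frac{2197}{1064}$ ($M = 81 \left(- \frac{1}{56}\right) + 47 \left(- \frac{1}{76}\right) = - \frac{81}{56} - \frac{47}{76} = - \frac{2197}{1064} \approx -2.0648$)
$J{\left(u,G \right)} = \frac{u}{2} + \frac{G}{3}$ ($J{\left(u,G \right)} = \frac{u}{2} + \frac{G}{3 \cdot 1} = u \frac{1}{2} + \frac{G}{3} = \frac{u}{2} + G \frac{1}{3} = \frac{u}{2} + \frac{G}{3}$)
$J{\left(D{\left(4 \right)},-9 \right)} M = \left(\frac{1}{2} \left(-1\right) + \frac{1}{3} \left(-9\right)\right) \left(- \frac{2197}{1064}\right) = \left(- \frac{1}{2} - 3\right) \left(- \frac{2197}{1064}\right) = \left(- \frac{7}{2}\right) \left(- \frac{2197}{1064}\right) = \frac{2197}{304}$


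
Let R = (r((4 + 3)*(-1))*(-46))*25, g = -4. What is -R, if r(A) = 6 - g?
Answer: 11500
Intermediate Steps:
r(A) = 10 (r(A) = 6 - 1*(-4) = 6 + 4 = 10)
R = -11500 (R = (10*(-46))*25 = -460*25 = -11500)
-R = -1*(-11500) = 11500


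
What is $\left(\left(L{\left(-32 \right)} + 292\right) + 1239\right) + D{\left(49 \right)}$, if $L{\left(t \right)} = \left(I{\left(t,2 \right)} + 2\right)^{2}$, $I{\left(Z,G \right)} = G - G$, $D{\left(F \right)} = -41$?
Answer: $1494$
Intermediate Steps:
$I{\left(Z,G \right)} = 0$
$L{\left(t \right)} = 4$ ($L{\left(t \right)} = \left(0 + 2\right)^{2} = 2^{2} = 4$)
$\left(\left(L{\left(-32 \right)} + 292\right) + 1239\right) + D{\left(49 \right)} = \left(\left(4 + 292\right) + 1239\right) - 41 = \left(296 + 1239\right) - 41 = 1535 - 41 = 1494$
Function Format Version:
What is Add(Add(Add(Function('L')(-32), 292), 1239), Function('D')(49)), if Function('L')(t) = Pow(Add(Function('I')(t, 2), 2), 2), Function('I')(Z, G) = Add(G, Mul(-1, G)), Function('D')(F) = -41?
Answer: 1494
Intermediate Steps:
Function('I')(Z, G) = 0
Function('L')(t) = 4 (Function('L')(t) = Pow(Add(0, 2), 2) = Pow(2, 2) = 4)
Add(Add(Add(Function('L')(-32), 292), 1239), Function('D')(49)) = Add(Add(Add(4, 292), 1239), -41) = Add(Add(296, 1239), -41) = Add(1535, -41) = 1494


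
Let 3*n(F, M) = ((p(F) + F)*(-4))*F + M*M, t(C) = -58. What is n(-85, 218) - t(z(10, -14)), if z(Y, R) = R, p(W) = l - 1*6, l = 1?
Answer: 17098/3 ≈ 5699.3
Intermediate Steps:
p(W) = -5 (p(W) = 1 - 1*6 = 1 - 6 = -5)
n(F, M) = M**2/3 + F*(20 - 4*F)/3 (n(F, M) = (((-5 + F)*(-4))*F + M*M)/3 = ((20 - 4*F)*F + M**2)/3 = (F*(20 - 4*F) + M**2)/3 = (M**2 + F*(20 - 4*F))/3 = M**2/3 + F*(20 - 4*F)/3)
n(-85, 218) - t(z(10, -14)) = (-4/3*(-85)**2 + (1/3)*218**2 + (20/3)*(-85)) - 1*(-58) = (-4/3*7225 + (1/3)*47524 - 1700/3) + 58 = (-28900/3 + 47524/3 - 1700/3) + 58 = 16924/3 + 58 = 17098/3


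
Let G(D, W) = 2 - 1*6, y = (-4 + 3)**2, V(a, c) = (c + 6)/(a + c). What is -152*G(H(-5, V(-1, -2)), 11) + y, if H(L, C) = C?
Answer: 609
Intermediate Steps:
V(a, c) = (6 + c)/(a + c)
y = 1 (y = (-1)**2 = 1)
G(D, W) = -4 (G(D, W) = 2 - 6 = -4)
-152*G(H(-5, V(-1, -2)), 11) + y = -152*(-4) + 1 = 608 + 1 = 609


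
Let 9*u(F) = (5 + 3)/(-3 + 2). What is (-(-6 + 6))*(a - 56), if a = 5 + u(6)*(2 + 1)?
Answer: 0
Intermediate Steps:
u(F) = -8/9 (u(F) = ((5 + 3)/(-3 + 2))/9 = (8/(-1))/9 = (8*(-1))/9 = (1/9)*(-8) = -8/9)
a = 7/3 (a = 5 - 8*(2 + 1)/9 = 5 - 8/9*3 = 5 - 8/3 = 7/3 ≈ 2.3333)
(-(-6 + 6))*(a - 56) = (-(-6 + 6))*(7/3 - 56) = -1*0*(-161/3) = 0*(-161/3) = 0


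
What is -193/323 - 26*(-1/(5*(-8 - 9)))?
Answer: -1459/1615 ≈ -0.90341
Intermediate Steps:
-193/323 - 26*(-1/(5*(-8 - 9))) = -193*1/323 - 26/((-17*(-5))) = -193/323 - 26/85 = -1459/1615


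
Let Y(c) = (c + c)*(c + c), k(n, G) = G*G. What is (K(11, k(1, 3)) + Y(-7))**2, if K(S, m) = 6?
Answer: 40804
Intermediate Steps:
k(n, G) = G**2
Y(c) = 4*c**2 (Y(c) = (2*c)*(2*c) = 4*c**2)
(K(11, k(1, 3)) + Y(-7))**2 = (6 + 4*(-7)**2)**2 = (6 + 4*49)**2 = (6 + 196)**2 = 202**2 = 40804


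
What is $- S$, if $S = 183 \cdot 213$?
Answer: $-38979$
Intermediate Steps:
$S = 38979$
$- S = \left(-1\right) 38979 = -38979$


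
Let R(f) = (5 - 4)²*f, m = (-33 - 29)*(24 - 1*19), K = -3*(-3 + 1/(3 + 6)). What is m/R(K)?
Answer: -465/13 ≈ -35.769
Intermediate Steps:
K = 26/3 (K = -3*(-3 + 1/9) = -3*(-3 + ⅑) = -3*(-26/9) = 26/3 ≈ 8.6667)
m = -310 (m = -62*(24 - 19) = -62*5 = -310)
R(f) = f (R(f) = 1²*f = 1*f = f)
m/R(K) = -310/26/3 = -310*3/26 = -465/13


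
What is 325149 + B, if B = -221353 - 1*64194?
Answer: 39602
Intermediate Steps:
B = -285547 (B = -221353 - 64194 = -285547)
325149 + B = 325149 - 285547 = 39602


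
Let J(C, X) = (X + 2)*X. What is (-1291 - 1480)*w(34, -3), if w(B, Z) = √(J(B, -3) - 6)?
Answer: -2771*I*√3 ≈ -4799.5*I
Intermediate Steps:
J(C, X) = X*(2 + X) (J(C, X) = (2 + X)*X = X*(2 + X))
w(B, Z) = I*√3 (w(B, Z) = √(-3*(2 - 3) - 6) = √(-3*(-1) - 6) = √(3 - 6) = √(-3) = I*√3)
(-1291 - 1480)*w(34, -3) = (-1291 - 1480)*(I*√3) = -2771*I*√3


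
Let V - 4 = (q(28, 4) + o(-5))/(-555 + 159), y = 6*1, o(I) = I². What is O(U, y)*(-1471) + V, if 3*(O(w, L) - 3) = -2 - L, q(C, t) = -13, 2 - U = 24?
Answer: -5350/11 ≈ -486.36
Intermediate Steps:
U = -22 (U = 2 - 1*24 = 2 - 24 = -22)
y = 6
O(w, L) = 7/3 - L/3 (O(w, L) = 3 + (-2 - L)/3 = 3 + (-⅔ - L/3) = 7/3 - L/3)
V = 131/33 (V = 4 + (-13 + (-5)²)/(-555 + 159) = 4 + (-13 + 25)/(-396) = 4 + 12*(-1/396) = 4 - 1/33 = 131/33 ≈ 3.9697)
O(U, y)*(-1471) + V = (7/3 - ⅓*6)*(-1471) + 131/33 = (7/3 - 2)*(-1471) + 131/33 = (⅓)*(-1471) + 131/33 = -1471/3 + 131/33 = -5350/11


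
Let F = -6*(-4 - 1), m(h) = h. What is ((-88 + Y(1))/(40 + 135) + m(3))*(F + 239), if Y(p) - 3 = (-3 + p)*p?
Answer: 117822/175 ≈ 673.27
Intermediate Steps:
Y(p) = 3 + p*(-3 + p) (Y(p) = 3 + (-3 + p)*p = 3 + p*(-3 + p))
F = 30 (F = -6*(-5) = 30)
((-88 + Y(1))/(40 + 135) + m(3))*(F + 239) = ((-88 + (3 + 1² - 3*1))/(40 + 135) + 3)*(30 + 239) = ((-88 + (3 + 1 - 3))/175 + 3)*269 = ((-88 + 1)*(1/175) + 3)*269 = (-87*1/175 + 3)*269 = (-87/175 + 3)*269 = (438/175)*269 = 117822/175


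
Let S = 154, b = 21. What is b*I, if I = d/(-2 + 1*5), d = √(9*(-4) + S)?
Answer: 7*√118 ≈ 76.039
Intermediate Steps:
d = √118 (d = √(9*(-4) + 154) = √(-36 + 154) = √118 ≈ 10.863)
I = √118/3 (I = √118/(-2 + 1*5) = √118/(-2 + 5) = √118/3 ≈ 3.6209)
b*I = 21*(√118/3) = 7*√118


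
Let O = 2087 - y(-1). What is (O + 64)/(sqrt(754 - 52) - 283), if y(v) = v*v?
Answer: -608450/79387 - 6450*sqrt(78)/79387 ≈ -8.3819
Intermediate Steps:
y(v) = v**2
O = 2086 (O = 2087 - 1*(-1)**2 = 2087 - 1*1 = 2087 - 1 = 2086)
(O + 64)/(sqrt(754 - 52) - 283) = (2086 + 64)/(sqrt(754 - 52) - 283) = 2150/(sqrt(702) - 283) = 2150/(3*sqrt(78) - 283) = 2150/(-283 + 3*sqrt(78))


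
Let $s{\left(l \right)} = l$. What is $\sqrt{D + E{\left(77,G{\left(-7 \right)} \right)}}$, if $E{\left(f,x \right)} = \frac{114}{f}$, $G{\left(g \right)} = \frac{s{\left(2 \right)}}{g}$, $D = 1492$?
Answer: $\frac{\sqrt{8854846}}{77} \approx 38.646$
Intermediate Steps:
$G{\left(g \right)} = \frac{2}{g}$
$\sqrt{D + E{\left(77,G{\left(-7 \right)} \right)}} = \sqrt{1492 + \frac{114}{77}} = \sqrt{\frac{114998}{77}} = \frac{\sqrt{8854846}}{77}$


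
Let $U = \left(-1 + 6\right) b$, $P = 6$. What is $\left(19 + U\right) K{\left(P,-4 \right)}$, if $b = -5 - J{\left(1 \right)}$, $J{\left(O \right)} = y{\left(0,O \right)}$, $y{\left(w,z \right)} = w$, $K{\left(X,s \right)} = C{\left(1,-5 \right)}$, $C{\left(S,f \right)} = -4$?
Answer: $24$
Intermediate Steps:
$K{\left(X,s \right)} = -4$
$J{\left(O \right)} = 0$
$b = -5$ ($b = -5 - 0 = -5 + 0 = -5$)
$U = -25$ ($U = \left(-1 + 6\right) \left(-5\right) = 5 \left(-5\right) = -25$)
$\left(19 + U\right) K{\left(P,-4 \right)} = \left(19 - 25\right) \left(-4\right) = \left(-6\right) \left(-4\right) = 24$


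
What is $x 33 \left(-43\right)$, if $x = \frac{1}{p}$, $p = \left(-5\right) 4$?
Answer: $\frac{1419}{20} \approx 70.95$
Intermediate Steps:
$p = -20$
$x = - \frac{1}{20}$ ($x = \frac{1}{-20} = - \frac{1}{20} \approx -0.05$)
$x 33 \left(-43\right) = \left(- \frac{1}{20}\right) 33 \left(-43\right) = \left(- \frac{33}{20}\right) \left(-43\right) = \frac{1419}{20}$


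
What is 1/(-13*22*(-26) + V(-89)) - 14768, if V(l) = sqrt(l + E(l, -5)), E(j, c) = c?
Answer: (-14768*sqrt(94) + 109814847*I)/(sqrt(94) - 7436*I) ≈ -14768.0 - 1.6391e-7*I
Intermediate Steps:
V(l) = sqrt(-5 + l) (V(l) = sqrt(l - 5) = sqrt(-5 + l))
1/(-13*22*(-26) + V(-89)) - 14768 = 1/(-13*22*(-26) + sqrt(-5 - 89)) - 14768 = 1/(-286*(-26) + sqrt(-94)) - 14768 = 1/(7436 + I*sqrt(94)) - 14768 = -14768 + 1/(7436 + I*sqrt(94))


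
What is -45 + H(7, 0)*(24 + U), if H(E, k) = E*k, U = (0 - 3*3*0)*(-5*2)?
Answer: -45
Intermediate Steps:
U = 0 (U = (0 - 9*0)*(-10) = (0 + 0)*(-10) = 0*(-10) = 0)
-45 + H(7, 0)*(24 + U) = -45 + (7*0)*(24 + 0) = -45 + 0*24 = -45 + 0 = -45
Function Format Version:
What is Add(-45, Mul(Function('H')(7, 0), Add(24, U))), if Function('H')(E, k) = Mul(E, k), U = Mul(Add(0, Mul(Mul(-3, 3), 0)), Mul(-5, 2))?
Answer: -45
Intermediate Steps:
U = 0 (U = Mul(Add(0, Mul(-9, 0)), -10) = Mul(Add(0, 0), -10) = Mul(0, -10) = 0)
Add(-45, Mul(Function('H')(7, 0), Add(24, U))) = Add(-45, Mul(Mul(7, 0), Add(24, 0))) = Add(-45, Mul(0, 24)) = Add(-45, 0) = -45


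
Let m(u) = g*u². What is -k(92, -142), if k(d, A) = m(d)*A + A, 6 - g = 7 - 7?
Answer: 7211470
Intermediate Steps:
g = 6 (g = 6 - (7 - 7) = 6 - 1*0 = 6 + 0 = 6)
m(u) = 6*u²
k(d, A) = A + 6*A*d² (k(d, A) = (6*d²)*A + A = 6*A*d² + A = A + 6*A*d²)
-k(92, -142) = -(-142)*(1 + 6*92²) = -(-142)*(1 + 6*8464) = -(-142)*(1 + 50784) = -(-142)*50785 = -1*(-7211470) = 7211470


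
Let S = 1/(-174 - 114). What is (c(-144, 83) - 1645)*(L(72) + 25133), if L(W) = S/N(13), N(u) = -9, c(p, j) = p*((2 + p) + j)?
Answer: 446306593187/2592 ≈ 1.7219e+8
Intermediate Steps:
c(p, j) = p*(2 + j + p)
S = -1/288 (S = 1/(-288) = -1/288 ≈ -0.0034722)
L(W) = 1/2592 (L(W) = -1/288/(-9) = -1/288*(-⅑) = 1/2592)
(c(-144, 83) - 1645)*(L(72) + 25133) = (-144*(2 + 83 - 144) - 1645)*(1/2592 + 25133) = (-144*(-59) - 1645)*(65144737/2592) = (8496 - 1645)*(65144737/2592) = 6851*(65144737/2592) = 446306593187/2592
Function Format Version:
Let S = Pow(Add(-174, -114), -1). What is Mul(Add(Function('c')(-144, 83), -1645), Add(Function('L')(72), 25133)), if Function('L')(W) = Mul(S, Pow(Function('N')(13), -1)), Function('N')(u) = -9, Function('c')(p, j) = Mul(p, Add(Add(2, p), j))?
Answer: Rational(446306593187, 2592) ≈ 1.7219e+8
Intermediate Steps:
Function('c')(p, j) = Mul(p, Add(2, j, p))
S = Rational(-1, 288) (S = Pow(-288, -1) = Rational(-1, 288) ≈ -0.0034722)
Function('L')(W) = Rational(1, 2592) (Function('L')(W) = Mul(Rational(-1, 288), Pow(-9, -1)) = Mul(Rational(-1, 288), Rational(-1, 9)) = Rational(1, 2592))
Mul(Add(Function('c')(-144, 83), -1645), Add(Function('L')(72), 25133)) = Mul(Add(Mul(-144, Add(2, 83, -144)), -1645), Add(Rational(1, 2592), 25133)) = Mul(Add(Mul(-144, -59), -1645), Rational(65144737, 2592)) = Mul(Add(8496, -1645), Rational(65144737, 2592)) = Mul(6851, Rational(65144737, 2592)) = Rational(446306593187, 2592)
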